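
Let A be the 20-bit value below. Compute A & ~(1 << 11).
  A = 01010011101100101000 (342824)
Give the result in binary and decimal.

Mask = ~(1 << 11) = 11111111011111111111
Bit 11 of A is 1, so AND-ing with the mask clears it to 0.
  01010011101100101000
& 11111111011111111111
----------------------
  01010011001100101000

Answer: 01010011001100101000 (340776)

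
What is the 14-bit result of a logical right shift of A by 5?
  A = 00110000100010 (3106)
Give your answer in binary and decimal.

Logical shift right by 5: drop the bottom 5 bit(s), prepend 5 zero(s) on the left.
  00110000100010  ->  keep [001100001], discard [00010], prepend 00000
= 00000001100001

Answer: 00000001100001 (97)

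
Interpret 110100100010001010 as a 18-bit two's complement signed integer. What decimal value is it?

MSB is 1, so the value is negative. Find the magnitude:
1. Invert bits:  001011011101110101
2. Add 1:        001011011101110110  = 46966
3. Apply sign:   -46966

Answer: -46966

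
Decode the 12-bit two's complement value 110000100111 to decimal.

MSB is 1, so the value is negative. Find the magnitude:
1. Invert bits:  001111011000
2. Add 1:        001111011001  = 985
3. Apply sign:   -985

Answer: -985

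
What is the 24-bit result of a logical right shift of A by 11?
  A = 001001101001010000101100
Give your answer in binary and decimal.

Logical shift right by 11: drop the bottom 11 bit(s), prepend 11 zero(s) on the left.
  001001101001010000101100  ->  keep [0010011010010], discard [10000101100], prepend 00000000000
= 000000000000010011010010

Answer: 000000000000010011010010 (1234)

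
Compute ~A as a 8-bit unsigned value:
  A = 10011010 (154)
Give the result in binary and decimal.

Flip each bit (0->1, 1->0):
  10011010
  01100101

Answer: 01100101 (101)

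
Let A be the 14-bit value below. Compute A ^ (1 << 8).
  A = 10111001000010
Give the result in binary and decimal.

Mask = 1 << 8 = 00000100000000
Bit 8 of A is 0; XOR with the mask flips it to 1.
  10111001000010
^ 00000100000000
----------------
  10111101000010

Answer: 10111101000010 (12098)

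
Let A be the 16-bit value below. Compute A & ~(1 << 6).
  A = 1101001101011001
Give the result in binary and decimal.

Mask = ~(1 << 6) = 1111111110111111
Bit 6 of A is 1, so AND-ing with the mask clears it to 0.
  1101001101011001
& 1111111110111111
------------------
  1101001100011001

Answer: 1101001100011001 (54041)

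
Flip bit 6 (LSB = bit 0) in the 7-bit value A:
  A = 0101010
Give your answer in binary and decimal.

Mask = 1 << 6 = 1000000
Bit 6 of A is 0; XOR with the mask flips it to 1.
  0101010
^ 1000000
---------
  1101010

Answer: 1101010 (106)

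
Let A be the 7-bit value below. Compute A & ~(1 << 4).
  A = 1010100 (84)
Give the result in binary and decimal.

Mask = ~(1 << 4) = 1101111
Bit 4 of A is 1, so AND-ing with the mask clears it to 0.
  1010100
& 1101111
---------
  1000100

Answer: 1000100 (68)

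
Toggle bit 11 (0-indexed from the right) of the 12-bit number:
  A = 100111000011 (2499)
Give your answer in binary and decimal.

Mask = 1 << 11 = 100000000000
Bit 11 of A is 1; XOR with the mask flips it to 0.
  100111000011
^ 100000000000
--------------
  000111000011

Answer: 000111000011 (451)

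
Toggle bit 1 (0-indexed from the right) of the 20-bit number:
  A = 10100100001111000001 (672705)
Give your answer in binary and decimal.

Mask = 1 << 1 = 00000000000000000010
Bit 1 of A is 0; XOR with the mask flips it to 1.
  10100100001111000001
^ 00000000000000000010
----------------------
  10100100001111000011

Answer: 10100100001111000011 (672707)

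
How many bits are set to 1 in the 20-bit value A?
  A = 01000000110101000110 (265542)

01000000110101000110
1-bits at positions (from bit 0 = LSB): 1, 2, 6, 8, 10, 11, 18
Count = 7

Answer: 7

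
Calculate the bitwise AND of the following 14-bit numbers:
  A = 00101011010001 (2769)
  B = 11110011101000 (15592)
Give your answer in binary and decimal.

Apply & to each column (1 only where both bits are 1):
  00101011010001
& 11110011101000
----------------
  00100011000000

Answer: 00100011000000 (2240)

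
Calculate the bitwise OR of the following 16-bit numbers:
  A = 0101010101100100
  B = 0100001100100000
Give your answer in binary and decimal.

Apply | to each column (1 where either bit is 1):
  0101010101100100
| 0100001100100000
------------------
  0101011101100100

Answer: 0101011101100100 (22372)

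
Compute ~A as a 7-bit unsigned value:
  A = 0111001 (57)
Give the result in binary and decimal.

Flip each bit (0->1, 1->0):
  0111001
  1000110

Answer: 1000110 (70)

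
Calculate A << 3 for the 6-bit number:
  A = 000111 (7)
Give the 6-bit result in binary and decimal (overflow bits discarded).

Shift left by 3: drop the top 3 bit(s), append 3 zero(s) on the right.
  000111  ->  discard [000], keep [111], append 000
= 111000

Answer: 111000 (56)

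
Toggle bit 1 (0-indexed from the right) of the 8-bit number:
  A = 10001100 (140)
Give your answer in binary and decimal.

Mask = 1 << 1 = 00000010
Bit 1 of A is 0; XOR with the mask flips it to 1.
  10001100
^ 00000010
----------
  10001110

Answer: 10001110 (142)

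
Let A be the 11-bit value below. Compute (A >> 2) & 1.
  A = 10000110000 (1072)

Bit 2 is the 3rd from the right.
  10000110000
          ^
That bit is 0.

Answer: 0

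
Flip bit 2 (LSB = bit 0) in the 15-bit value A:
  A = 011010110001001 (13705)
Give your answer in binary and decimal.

Mask = 1 << 2 = 000000000000100
Bit 2 of A is 0; XOR with the mask flips it to 1.
  011010110001001
^ 000000000000100
-----------------
  011010110001101

Answer: 011010110001101 (13709)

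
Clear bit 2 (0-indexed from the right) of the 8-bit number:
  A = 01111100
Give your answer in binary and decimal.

Mask = ~(1 << 2) = 11111011
Bit 2 of A is 1, so AND-ing with the mask clears it to 0.
  01111100
& 11111011
----------
  01111000

Answer: 01111000 (120)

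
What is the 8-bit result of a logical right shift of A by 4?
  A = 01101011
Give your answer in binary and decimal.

Logical shift right by 4: drop the bottom 4 bit(s), prepend 4 zero(s) on the left.
  01101011  ->  keep [0110], discard [1011], prepend 0000
= 00000110

Answer: 00000110 (6)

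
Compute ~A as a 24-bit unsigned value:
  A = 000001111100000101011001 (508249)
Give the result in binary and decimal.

Flip each bit (0->1, 1->0):
  000001111100000101011001
  111110000011111010100110

Answer: 111110000011111010100110 (16268966)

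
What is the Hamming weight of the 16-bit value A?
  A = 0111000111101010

0111000111101010
1-bits at positions (from bit 0 = LSB): 1, 3, 5, 6, 7, 8, 12, 13, 14
Count = 9

Answer: 9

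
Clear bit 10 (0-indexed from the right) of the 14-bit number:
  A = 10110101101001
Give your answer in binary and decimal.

Mask = ~(1 << 10) = 11101111111111
Bit 10 of A is 1, so AND-ing with the mask clears it to 0.
  10110101101001
& 11101111111111
----------------
  10100101101001

Answer: 10100101101001 (10601)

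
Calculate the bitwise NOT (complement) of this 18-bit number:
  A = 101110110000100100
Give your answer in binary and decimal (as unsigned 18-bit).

Flip each bit (0->1, 1->0):
  101110110000100100
  010001001111011011

Answer: 010001001111011011 (70619)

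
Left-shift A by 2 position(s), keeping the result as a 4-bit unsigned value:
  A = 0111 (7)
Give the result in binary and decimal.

Shift left by 2: drop the top 2 bit(s), append 2 zero(s) on the right.
  0111  ->  discard [01], keep [11], append 00
= 1100

Answer: 1100 (12)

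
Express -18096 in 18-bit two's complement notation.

1. Binary of +18096:  000100011010110000
2. Invert bits:     111011100101001111
3. Add 1:           111011100101010000

Answer: 111011100101010000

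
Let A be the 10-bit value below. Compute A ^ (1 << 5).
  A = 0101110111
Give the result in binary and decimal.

Mask = 1 << 5 = 0000100000
Bit 5 of A is 1; XOR with the mask flips it to 0.
  0101110111
^ 0000100000
------------
  0101010111

Answer: 0101010111 (343)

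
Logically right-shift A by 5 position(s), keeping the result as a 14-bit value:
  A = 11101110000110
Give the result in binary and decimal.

Logical shift right by 5: drop the bottom 5 bit(s), prepend 5 zero(s) on the left.
  11101110000110  ->  keep [111011100], discard [00110], prepend 00000
= 00000111011100

Answer: 00000111011100 (476)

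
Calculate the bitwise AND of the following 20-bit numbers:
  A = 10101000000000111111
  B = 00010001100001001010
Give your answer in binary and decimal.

Apply & to each column (1 only where both bits are 1):
  10101000000000111111
& 00010001100001001010
----------------------
  00000000000000001010

Answer: 00000000000000001010 (10)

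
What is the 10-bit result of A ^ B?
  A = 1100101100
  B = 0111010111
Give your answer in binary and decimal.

Apply ^ to each column (1 where bits differ):
  1100101100
^ 0111010111
------------
  1011111011

Answer: 1011111011 (763)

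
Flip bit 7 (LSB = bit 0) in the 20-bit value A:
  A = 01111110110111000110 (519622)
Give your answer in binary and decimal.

Mask = 1 << 7 = 00000000000010000000
Bit 7 of A is 1; XOR with the mask flips it to 0.
  01111110110111000110
^ 00000000000010000000
----------------------
  01111110110101000110

Answer: 01111110110101000110 (519494)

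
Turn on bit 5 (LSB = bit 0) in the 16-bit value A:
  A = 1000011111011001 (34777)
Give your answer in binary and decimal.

Mask = 1 << 5 = 0000000000100000
Bit 5 of A is 0, so OR-ing with the mask flips it to 1.
  1000011111011001
| 0000000000100000
------------------
  1000011111111001

Answer: 1000011111111001 (34809)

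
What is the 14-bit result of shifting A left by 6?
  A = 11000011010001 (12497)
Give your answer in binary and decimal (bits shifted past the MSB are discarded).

Shift left by 6: drop the top 6 bit(s), append 6 zero(s) on the right.
  11000011010001  ->  discard [110000], keep [11010001], append 000000
= 11010001000000

Answer: 11010001000000 (13376)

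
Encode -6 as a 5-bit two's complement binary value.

1. Binary of +6:  00110
2. Invert bits:     11001
3. Add 1:           11010

Answer: 11010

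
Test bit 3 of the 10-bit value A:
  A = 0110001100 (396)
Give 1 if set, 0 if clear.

Bit 3 is the 4th from the right.
  0110001100
        ^
That bit is 1.

Answer: 1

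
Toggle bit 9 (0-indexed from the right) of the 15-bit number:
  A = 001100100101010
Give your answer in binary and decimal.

Mask = 1 << 9 = 000001000000000
Bit 9 of A is 0; XOR with the mask flips it to 1.
  001100100101010
^ 000001000000000
-----------------
  001101100101010

Answer: 001101100101010 (6954)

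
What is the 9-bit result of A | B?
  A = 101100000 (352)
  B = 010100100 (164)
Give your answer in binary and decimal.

Apply | to each column (1 where either bit is 1):
  101100000
| 010100100
-----------
  111100100

Answer: 111100100 (484)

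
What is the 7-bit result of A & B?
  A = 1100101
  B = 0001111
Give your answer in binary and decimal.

Apply & to each column (1 only where both bits are 1):
  1100101
& 0001111
---------
  0000101

Answer: 0000101 (5)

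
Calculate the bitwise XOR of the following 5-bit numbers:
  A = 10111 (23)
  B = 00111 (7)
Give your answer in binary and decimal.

Apply ^ to each column (1 where bits differ):
  10111
^ 00111
-------
  10000

Answer: 10000 (16)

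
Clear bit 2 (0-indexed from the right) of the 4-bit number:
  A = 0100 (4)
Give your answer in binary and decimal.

Mask = ~(1 << 2) = 1011
Bit 2 of A is 1, so AND-ing with the mask clears it to 0.
  0100
& 1011
------
  0000

Answer: 0000 (0)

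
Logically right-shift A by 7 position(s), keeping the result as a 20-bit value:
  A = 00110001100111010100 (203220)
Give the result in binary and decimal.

Logical shift right by 7: drop the bottom 7 bit(s), prepend 7 zero(s) on the left.
  00110001100111010100  ->  keep [0011000110011], discard [1010100], prepend 0000000
= 00000000011000110011

Answer: 00000000011000110011 (1587)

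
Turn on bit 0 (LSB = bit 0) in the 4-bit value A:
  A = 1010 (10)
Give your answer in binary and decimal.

Mask = 1 << 0 = 0001
Bit 0 of A is 0, so OR-ing with the mask flips it to 1.
  1010
| 0001
------
  1011

Answer: 1011 (11)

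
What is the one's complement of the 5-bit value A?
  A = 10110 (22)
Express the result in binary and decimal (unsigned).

Flip each bit (0->1, 1->0):
  10110
  01001

Answer: 01001 (9)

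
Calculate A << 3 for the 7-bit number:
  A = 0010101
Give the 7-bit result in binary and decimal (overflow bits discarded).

Shift left by 3: drop the top 3 bit(s), append 3 zero(s) on the right.
  0010101  ->  discard [001], keep [0101], append 000
= 0101000

Answer: 0101000 (40)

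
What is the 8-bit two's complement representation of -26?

1. Binary of +26:  00011010
2. Invert bits:     11100101
3. Add 1:           11100110

Answer: 11100110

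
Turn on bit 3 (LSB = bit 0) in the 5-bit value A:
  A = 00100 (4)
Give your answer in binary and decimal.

Mask = 1 << 3 = 01000
Bit 3 of A is 0, so OR-ing with the mask flips it to 1.
  00100
| 01000
-------
  01100

Answer: 01100 (12)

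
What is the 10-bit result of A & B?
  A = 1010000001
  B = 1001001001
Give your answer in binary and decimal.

Apply & to each column (1 only where both bits are 1):
  1010000001
& 1001001001
------------
  1000000001

Answer: 1000000001 (513)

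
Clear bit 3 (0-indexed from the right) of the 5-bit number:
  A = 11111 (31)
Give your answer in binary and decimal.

Mask = ~(1 << 3) = 10111
Bit 3 of A is 1, so AND-ing with the mask clears it to 0.
  11111
& 10111
-------
  10111

Answer: 10111 (23)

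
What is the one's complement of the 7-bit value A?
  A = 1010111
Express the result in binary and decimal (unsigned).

Flip each bit (0->1, 1->0):
  1010111
  0101000

Answer: 0101000 (40)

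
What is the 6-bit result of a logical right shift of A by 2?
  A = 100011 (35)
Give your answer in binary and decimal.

Logical shift right by 2: drop the bottom 2 bit(s), prepend 2 zero(s) on the left.
  100011  ->  keep [1000], discard [11], prepend 00
= 001000

Answer: 001000 (8)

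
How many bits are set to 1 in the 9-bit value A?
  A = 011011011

011011011
1-bits at positions (from bit 0 = LSB): 0, 1, 3, 4, 6, 7
Count = 6

Answer: 6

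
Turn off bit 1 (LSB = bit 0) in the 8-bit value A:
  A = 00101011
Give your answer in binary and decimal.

Mask = ~(1 << 1) = 11111101
Bit 1 of A is 1, so AND-ing with the mask clears it to 0.
  00101011
& 11111101
----------
  00101001

Answer: 00101001 (41)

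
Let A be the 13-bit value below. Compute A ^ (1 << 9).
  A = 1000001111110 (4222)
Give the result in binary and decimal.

Mask = 1 << 9 = 0001000000000
Bit 9 of A is 0; XOR with the mask flips it to 1.
  1000001111110
^ 0001000000000
---------------
  1001001111110

Answer: 1001001111110 (4734)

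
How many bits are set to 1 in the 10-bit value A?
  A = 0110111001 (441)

0110111001
1-bits at positions (from bit 0 = LSB): 0, 3, 4, 5, 7, 8
Count = 6

Answer: 6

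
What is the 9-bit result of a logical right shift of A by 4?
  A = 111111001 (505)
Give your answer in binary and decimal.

Logical shift right by 4: drop the bottom 4 bit(s), prepend 4 zero(s) on the left.
  111111001  ->  keep [11111], discard [1001], prepend 0000
= 000011111

Answer: 000011111 (31)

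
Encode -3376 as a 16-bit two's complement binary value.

1. Binary of +3376:  0000110100110000
2. Invert bits:     1111001011001111
3. Add 1:           1111001011010000

Answer: 1111001011010000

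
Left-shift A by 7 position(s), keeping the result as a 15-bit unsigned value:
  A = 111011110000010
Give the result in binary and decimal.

Shift left by 7: drop the top 7 bit(s), append 7 zero(s) on the right.
  111011110000010  ->  discard [1110111], keep [10000010], append 0000000
= 100000100000000

Answer: 100000100000000 (16640)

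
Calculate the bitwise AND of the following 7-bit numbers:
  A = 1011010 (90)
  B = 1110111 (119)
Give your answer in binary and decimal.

Apply & to each column (1 only where both bits are 1):
  1011010
& 1110111
---------
  1010010

Answer: 1010010 (82)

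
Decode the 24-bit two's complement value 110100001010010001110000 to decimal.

MSB is 1, so the value is negative. Find the magnitude:
1. Invert bits:  001011110101101110001111
2. Add 1:        001011110101101110010000  = 3103632
3. Apply sign:   -3103632

Answer: -3103632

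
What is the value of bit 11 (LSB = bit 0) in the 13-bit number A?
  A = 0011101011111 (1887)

Bit 11 is the 12th from the right.
  0011101011111
   ^
That bit is 0.

Answer: 0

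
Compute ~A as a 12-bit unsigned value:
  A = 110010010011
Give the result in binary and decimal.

Flip each bit (0->1, 1->0):
  110010010011
  001101101100

Answer: 001101101100 (876)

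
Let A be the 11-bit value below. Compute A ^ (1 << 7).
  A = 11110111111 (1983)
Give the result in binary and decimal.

Mask = 1 << 7 = 00010000000
Bit 7 of A is 1; XOR with the mask flips it to 0.
  11110111111
^ 00010000000
-------------
  11100111111

Answer: 11100111111 (1855)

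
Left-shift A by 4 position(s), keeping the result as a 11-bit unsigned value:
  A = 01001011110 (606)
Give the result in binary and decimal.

Shift left by 4: drop the top 4 bit(s), append 4 zero(s) on the right.
  01001011110  ->  discard [0100], keep [1011110], append 0000
= 10111100000

Answer: 10111100000 (1504)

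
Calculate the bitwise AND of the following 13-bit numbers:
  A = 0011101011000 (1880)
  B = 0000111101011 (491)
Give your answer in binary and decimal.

Apply & to each column (1 only where both bits are 1):
  0011101011000
& 0000111101011
---------------
  0000101001000

Answer: 0000101001000 (328)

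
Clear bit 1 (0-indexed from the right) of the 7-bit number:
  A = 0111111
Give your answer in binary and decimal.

Mask = ~(1 << 1) = 1111101
Bit 1 of A is 1, so AND-ing with the mask clears it to 0.
  0111111
& 1111101
---------
  0111101

Answer: 0111101 (61)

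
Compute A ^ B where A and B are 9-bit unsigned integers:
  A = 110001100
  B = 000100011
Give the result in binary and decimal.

Apply ^ to each column (1 where bits differ):
  110001100
^ 000100011
-----------
  110101111

Answer: 110101111 (431)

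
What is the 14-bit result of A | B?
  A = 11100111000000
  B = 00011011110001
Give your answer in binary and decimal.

Apply | to each column (1 where either bit is 1):
  11100111000000
| 00011011110001
----------------
  11111111110001

Answer: 11111111110001 (16369)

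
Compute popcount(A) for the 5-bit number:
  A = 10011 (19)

10011
1-bits at positions (from bit 0 = LSB): 0, 1, 4
Count = 3

Answer: 3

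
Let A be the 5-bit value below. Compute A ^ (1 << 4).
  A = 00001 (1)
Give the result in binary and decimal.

Mask = 1 << 4 = 10000
Bit 4 of A is 0; XOR with the mask flips it to 1.
  00001
^ 10000
-------
  10001

Answer: 10001 (17)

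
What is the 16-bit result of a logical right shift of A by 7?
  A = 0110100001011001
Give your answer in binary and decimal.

Logical shift right by 7: drop the bottom 7 bit(s), prepend 7 zero(s) on the left.
  0110100001011001  ->  keep [011010000], discard [1011001], prepend 0000000
= 0000000011010000

Answer: 0000000011010000 (208)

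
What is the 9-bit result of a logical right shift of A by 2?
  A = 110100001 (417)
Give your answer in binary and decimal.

Logical shift right by 2: drop the bottom 2 bit(s), prepend 2 zero(s) on the left.
  110100001  ->  keep [1101000], discard [01], prepend 00
= 001101000

Answer: 001101000 (104)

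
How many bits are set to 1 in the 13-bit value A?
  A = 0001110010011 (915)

0001110010011
1-bits at positions (from bit 0 = LSB): 0, 1, 4, 7, 8, 9
Count = 6

Answer: 6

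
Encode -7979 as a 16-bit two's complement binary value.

1. Binary of +7979:  0001111100101011
2. Invert bits:     1110000011010100
3. Add 1:           1110000011010101

Answer: 1110000011010101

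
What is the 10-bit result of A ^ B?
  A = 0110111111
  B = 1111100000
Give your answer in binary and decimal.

Apply ^ to each column (1 where bits differ):
  0110111111
^ 1111100000
------------
  1001011111

Answer: 1001011111 (607)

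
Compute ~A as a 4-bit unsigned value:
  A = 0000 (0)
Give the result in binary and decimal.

Flip each bit (0->1, 1->0):
  0000
  1111

Answer: 1111 (15)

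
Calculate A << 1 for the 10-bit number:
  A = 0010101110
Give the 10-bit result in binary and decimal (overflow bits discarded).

Shift left by 1: drop the top 1 bit(s), append 1 zero(s) on the right.
  0010101110  ->  discard [0], keep [010101110], append 0
= 0101011100

Answer: 0101011100 (348)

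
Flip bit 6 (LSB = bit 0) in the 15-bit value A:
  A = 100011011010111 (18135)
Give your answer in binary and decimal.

Mask = 1 << 6 = 000000001000000
Bit 6 of A is 1; XOR with the mask flips it to 0.
  100011011010111
^ 000000001000000
-----------------
  100011010010111

Answer: 100011010010111 (18071)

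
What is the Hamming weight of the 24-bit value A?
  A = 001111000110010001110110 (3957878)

001111000110010001110110
1-bits at positions (from bit 0 = LSB): 1, 2, 4, 5, 6, 10, 13, 14, 18, 19, 20, 21
Count = 12

Answer: 12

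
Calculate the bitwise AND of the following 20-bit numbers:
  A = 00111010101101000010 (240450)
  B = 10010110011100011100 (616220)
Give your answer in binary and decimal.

Apply & to each column (1 only where both bits are 1):
  00111010101101000010
& 10010110011100011100
----------------------
  00010010001100000000

Answer: 00010010001100000000 (74496)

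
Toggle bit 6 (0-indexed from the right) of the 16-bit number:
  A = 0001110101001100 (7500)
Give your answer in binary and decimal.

Mask = 1 << 6 = 0000000001000000
Bit 6 of A is 1; XOR with the mask flips it to 0.
  0001110101001100
^ 0000000001000000
------------------
  0001110100001100

Answer: 0001110100001100 (7436)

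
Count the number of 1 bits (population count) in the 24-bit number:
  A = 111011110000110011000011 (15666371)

111011110000110011000011
1-bits at positions (from bit 0 = LSB): 0, 1, 6, 7, 10, 11, 16, 17, 18, 19, 21, 22, 23
Count = 13

Answer: 13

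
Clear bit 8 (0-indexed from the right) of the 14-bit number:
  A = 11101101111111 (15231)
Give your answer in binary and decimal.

Mask = ~(1 << 8) = 11111011111111
Bit 8 of A is 1, so AND-ing with the mask clears it to 0.
  11101101111111
& 11111011111111
----------------
  11101001111111

Answer: 11101001111111 (14975)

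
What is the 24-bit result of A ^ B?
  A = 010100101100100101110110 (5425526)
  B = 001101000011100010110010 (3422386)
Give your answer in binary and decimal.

Apply ^ to each column (1 where bits differ):
  010100101100100101110110
^ 001101000011100010110010
--------------------------
  011001101111000111000100

Answer: 011001101111000111000100 (6746564)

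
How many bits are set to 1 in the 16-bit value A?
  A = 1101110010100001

1101110010100001
1-bits at positions (from bit 0 = LSB): 0, 5, 7, 10, 11, 12, 14, 15
Count = 8

Answer: 8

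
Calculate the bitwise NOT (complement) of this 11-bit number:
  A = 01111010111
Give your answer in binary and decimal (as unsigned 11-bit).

Flip each bit (0->1, 1->0):
  01111010111
  10000101000

Answer: 10000101000 (1064)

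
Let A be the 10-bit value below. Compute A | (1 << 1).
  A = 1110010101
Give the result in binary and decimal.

Mask = 1 << 1 = 0000000010
Bit 1 of A is 0, so OR-ing with the mask flips it to 1.
  1110010101
| 0000000010
------------
  1110010111

Answer: 1110010111 (919)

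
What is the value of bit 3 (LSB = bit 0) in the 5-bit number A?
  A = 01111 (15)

Bit 3 is the 4th from the right.
  01111
   ^
That bit is 1.

Answer: 1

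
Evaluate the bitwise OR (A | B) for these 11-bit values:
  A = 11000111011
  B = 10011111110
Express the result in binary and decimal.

Apply | to each column (1 where either bit is 1):
  11000111011
| 10011111110
-------------
  11011111111

Answer: 11011111111 (1791)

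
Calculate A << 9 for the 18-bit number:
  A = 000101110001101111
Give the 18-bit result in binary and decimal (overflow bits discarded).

Shift left by 9: drop the top 9 bit(s), append 9 zero(s) on the right.
  000101110001101111  ->  discard [000101110], keep [001101111], append 000000000
= 001101111000000000

Answer: 001101111000000000 (56832)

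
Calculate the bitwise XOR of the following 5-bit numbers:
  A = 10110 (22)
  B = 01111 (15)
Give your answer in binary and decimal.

Apply ^ to each column (1 where bits differ):
  10110
^ 01111
-------
  11001

Answer: 11001 (25)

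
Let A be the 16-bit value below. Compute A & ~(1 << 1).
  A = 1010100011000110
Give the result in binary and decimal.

Mask = ~(1 << 1) = 1111111111111101
Bit 1 of A is 1, so AND-ing with the mask clears it to 0.
  1010100011000110
& 1111111111111101
------------------
  1010100011000100

Answer: 1010100011000100 (43204)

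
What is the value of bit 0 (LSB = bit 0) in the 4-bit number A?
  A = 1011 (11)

Bit 0 is the 1st from the right.
  1011
     ^
That bit is 1.

Answer: 1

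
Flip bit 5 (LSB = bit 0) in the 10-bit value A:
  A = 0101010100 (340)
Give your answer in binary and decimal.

Mask = 1 << 5 = 0000100000
Bit 5 of A is 0; XOR with the mask flips it to 1.
  0101010100
^ 0000100000
------------
  0101110100

Answer: 0101110100 (372)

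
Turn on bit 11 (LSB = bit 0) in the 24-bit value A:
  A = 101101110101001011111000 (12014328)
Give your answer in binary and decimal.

Mask = 1 << 11 = 000000000000100000000000
Bit 11 of A is 0, so OR-ing with the mask flips it to 1.
  101101110101001011111000
| 000000000000100000000000
--------------------------
  101101110101101011111000

Answer: 101101110101101011111000 (12016376)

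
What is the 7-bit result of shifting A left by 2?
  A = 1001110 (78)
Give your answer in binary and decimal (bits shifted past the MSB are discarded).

Shift left by 2: drop the top 2 bit(s), append 2 zero(s) on the right.
  1001110  ->  discard [10], keep [01110], append 00
= 0111000

Answer: 0111000 (56)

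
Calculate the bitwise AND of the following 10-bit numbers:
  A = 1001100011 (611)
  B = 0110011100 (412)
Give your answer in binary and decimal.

Apply & to each column (1 only where both bits are 1):
  1001100011
& 0110011100
------------
  0000000000

Answer: 0000000000 (0)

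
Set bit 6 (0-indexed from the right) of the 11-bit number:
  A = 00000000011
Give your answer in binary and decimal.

Mask = 1 << 6 = 00001000000
Bit 6 of A is 0, so OR-ing with the mask flips it to 1.
  00000000011
| 00001000000
-------------
  00001000011

Answer: 00001000011 (67)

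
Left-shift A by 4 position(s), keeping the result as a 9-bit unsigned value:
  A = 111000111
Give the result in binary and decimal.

Shift left by 4: drop the top 4 bit(s), append 4 zero(s) on the right.
  111000111  ->  discard [1110], keep [00111], append 0000
= 001110000

Answer: 001110000 (112)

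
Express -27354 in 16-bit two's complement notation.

1. Binary of +27354:  0110101011011010
2. Invert bits:     1001010100100101
3. Add 1:           1001010100100110

Answer: 1001010100100110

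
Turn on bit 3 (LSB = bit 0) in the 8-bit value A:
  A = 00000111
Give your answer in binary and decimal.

Mask = 1 << 3 = 00001000
Bit 3 of A is 0, so OR-ing with the mask flips it to 1.
  00000111
| 00001000
----------
  00001111

Answer: 00001111 (15)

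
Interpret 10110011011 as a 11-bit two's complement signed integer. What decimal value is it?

MSB is 1, so the value is negative. Find the magnitude:
1. Invert bits:  01001100100
2. Add 1:        01001100101  = 613
3. Apply sign:   -613

Answer: -613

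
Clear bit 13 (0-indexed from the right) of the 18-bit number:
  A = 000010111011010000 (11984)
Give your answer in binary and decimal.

Mask = ~(1 << 13) = 111101111111111111
Bit 13 of A is 1, so AND-ing with the mask clears it to 0.
  000010111011010000
& 111101111111111111
--------------------
  000000111011010000

Answer: 000000111011010000 (3792)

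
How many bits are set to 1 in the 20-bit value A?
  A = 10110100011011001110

10110100011011001110
1-bits at positions (from bit 0 = LSB): 1, 2, 3, 6, 7, 9, 10, 14, 16, 17, 19
Count = 11

Answer: 11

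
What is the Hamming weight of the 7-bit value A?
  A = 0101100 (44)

0101100
1-bits at positions (from bit 0 = LSB): 2, 3, 5
Count = 3

Answer: 3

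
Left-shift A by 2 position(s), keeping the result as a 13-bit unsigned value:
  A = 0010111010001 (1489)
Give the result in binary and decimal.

Shift left by 2: drop the top 2 bit(s), append 2 zero(s) on the right.
  0010111010001  ->  discard [00], keep [10111010001], append 00
= 1011101000100

Answer: 1011101000100 (5956)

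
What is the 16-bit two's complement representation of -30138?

1. Binary of +30138:  0111010110111010
2. Invert bits:     1000101001000101
3. Add 1:           1000101001000110

Answer: 1000101001000110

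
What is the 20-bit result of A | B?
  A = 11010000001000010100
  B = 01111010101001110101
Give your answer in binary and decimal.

Apply | to each column (1 where either bit is 1):
  11010000001000010100
| 01111010101001110101
----------------------
  11111010101001110101

Answer: 11111010101001110101 (1026677)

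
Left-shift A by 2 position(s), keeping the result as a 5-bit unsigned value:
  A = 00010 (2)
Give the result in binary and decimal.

Shift left by 2: drop the top 2 bit(s), append 2 zero(s) on the right.
  00010  ->  discard [00], keep [010], append 00
= 01000

Answer: 01000 (8)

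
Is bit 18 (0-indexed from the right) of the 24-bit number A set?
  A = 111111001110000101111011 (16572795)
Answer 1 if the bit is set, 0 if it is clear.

Bit 18 is the 19th from the right.
  111111001110000101111011
       ^
That bit is 1.

Answer: 1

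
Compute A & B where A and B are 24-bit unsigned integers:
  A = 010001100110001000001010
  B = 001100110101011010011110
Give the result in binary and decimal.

Apply & to each column (1 only where both bits are 1):
  010001100110001000001010
& 001100110101011010011110
--------------------------
  000000100100001000001010

Answer: 000000100100001000001010 (147978)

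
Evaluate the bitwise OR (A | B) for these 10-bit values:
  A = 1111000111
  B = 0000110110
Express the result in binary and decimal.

Apply | to each column (1 where either bit is 1):
  1111000111
| 0000110110
------------
  1111110111

Answer: 1111110111 (1015)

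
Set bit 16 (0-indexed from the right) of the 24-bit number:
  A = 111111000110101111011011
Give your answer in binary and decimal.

Mask = 1 << 16 = 000000010000000000000000
Bit 16 of A is 0, so OR-ing with the mask flips it to 1.
  111111000110101111011011
| 000000010000000000000000
--------------------------
  111111010110101111011011

Answer: 111111010110101111011011 (16608219)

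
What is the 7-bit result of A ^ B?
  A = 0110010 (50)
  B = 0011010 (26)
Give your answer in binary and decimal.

Apply ^ to each column (1 where bits differ):
  0110010
^ 0011010
---------
  0101000

Answer: 0101000 (40)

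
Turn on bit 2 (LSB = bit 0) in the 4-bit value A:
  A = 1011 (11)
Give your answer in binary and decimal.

Mask = 1 << 2 = 0100
Bit 2 of A is 0, so OR-ing with the mask flips it to 1.
  1011
| 0100
------
  1111

Answer: 1111 (15)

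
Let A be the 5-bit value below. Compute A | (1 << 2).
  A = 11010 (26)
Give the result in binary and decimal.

Mask = 1 << 2 = 00100
Bit 2 of A is 0, so OR-ing with the mask flips it to 1.
  11010
| 00100
-------
  11110

Answer: 11110 (30)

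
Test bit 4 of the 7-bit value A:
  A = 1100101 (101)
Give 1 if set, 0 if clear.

Bit 4 is the 5th from the right.
  1100101
    ^
That bit is 0.

Answer: 0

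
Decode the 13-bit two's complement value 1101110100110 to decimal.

MSB is 1, so the value is negative. Find the magnitude:
1. Invert bits:  0010001011001
2. Add 1:        0010001011010  = 1114
3. Apply sign:   -1114

Answer: -1114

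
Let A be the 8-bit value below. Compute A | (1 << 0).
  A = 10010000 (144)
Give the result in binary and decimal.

Mask = 1 << 0 = 00000001
Bit 0 of A is 0, so OR-ing with the mask flips it to 1.
  10010000
| 00000001
----------
  10010001

Answer: 10010001 (145)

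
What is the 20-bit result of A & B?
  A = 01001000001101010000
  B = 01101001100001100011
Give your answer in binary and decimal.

Apply & to each column (1 only where both bits are 1):
  01001000001101010000
& 01101001100001100011
----------------------
  01001000000001000000

Answer: 01001000000001000000 (294976)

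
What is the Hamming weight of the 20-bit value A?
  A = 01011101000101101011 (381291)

01011101000101101011
1-bits at positions (from bit 0 = LSB): 0, 1, 3, 5, 6, 8, 12, 14, 15, 16, 18
Count = 11

Answer: 11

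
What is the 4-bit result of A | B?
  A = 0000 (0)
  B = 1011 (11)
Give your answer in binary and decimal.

Apply | to each column (1 where either bit is 1):
  0000
| 1011
------
  1011

Answer: 1011 (11)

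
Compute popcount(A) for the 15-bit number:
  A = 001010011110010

001010011110010
1-bits at positions (from bit 0 = LSB): 1, 4, 5, 6, 7, 10, 12
Count = 7

Answer: 7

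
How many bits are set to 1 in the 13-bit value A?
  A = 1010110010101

1010110010101
1-bits at positions (from bit 0 = LSB): 0, 2, 4, 7, 8, 10, 12
Count = 7

Answer: 7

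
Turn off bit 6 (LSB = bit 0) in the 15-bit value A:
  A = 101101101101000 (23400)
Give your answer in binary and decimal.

Mask = ~(1 << 6) = 111111110111111
Bit 6 of A is 1, so AND-ing with the mask clears it to 0.
  101101101101000
& 111111110111111
-----------------
  101101100101000

Answer: 101101100101000 (23336)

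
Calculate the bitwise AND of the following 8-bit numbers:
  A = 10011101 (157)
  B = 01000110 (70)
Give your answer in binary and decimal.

Apply & to each column (1 only where both bits are 1):
  10011101
& 01000110
----------
  00000100

Answer: 00000100 (4)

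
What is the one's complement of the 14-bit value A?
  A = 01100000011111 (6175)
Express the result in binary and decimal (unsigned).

Flip each bit (0->1, 1->0):
  01100000011111
  10011111100000

Answer: 10011111100000 (10208)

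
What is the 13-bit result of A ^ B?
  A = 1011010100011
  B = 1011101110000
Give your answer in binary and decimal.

Apply ^ to each column (1 where bits differ):
  1011010100011
^ 1011101110000
---------------
  0000111010011

Answer: 0000111010011 (467)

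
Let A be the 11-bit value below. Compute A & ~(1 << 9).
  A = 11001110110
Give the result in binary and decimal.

Mask = ~(1 << 9) = 10111111111
Bit 9 of A is 1, so AND-ing with the mask clears it to 0.
  11001110110
& 10111111111
-------------
  10001110110

Answer: 10001110110 (1142)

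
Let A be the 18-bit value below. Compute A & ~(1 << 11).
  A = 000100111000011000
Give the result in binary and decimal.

Mask = ~(1 << 11) = 111111011111111111
Bit 11 of A is 1, so AND-ing with the mask clears it to 0.
  000100111000011000
& 111111011111111111
--------------------
  000100011000011000

Answer: 000100011000011000 (17944)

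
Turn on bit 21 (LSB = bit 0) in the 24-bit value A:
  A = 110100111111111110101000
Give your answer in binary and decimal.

Mask = 1 << 21 = 001000000000000000000000
Bit 21 of A is 0, so OR-ing with the mask flips it to 1.
  110100111111111110101000
| 001000000000000000000000
--------------------------
  111100111111111110101000

Answer: 111100111111111110101000 (15990696)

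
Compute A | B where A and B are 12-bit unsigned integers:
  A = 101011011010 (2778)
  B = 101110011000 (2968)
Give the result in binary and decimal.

Apply | to each column (1 where either bit is 1):
  101011011010
| 101110011000
--------------
  101111011010

Answer: 101111011010 (3034)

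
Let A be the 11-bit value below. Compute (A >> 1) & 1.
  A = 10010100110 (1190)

Bit 1 is the 2nd from the right.
  10010100110
           ^
That bit is 1.

Answer: 1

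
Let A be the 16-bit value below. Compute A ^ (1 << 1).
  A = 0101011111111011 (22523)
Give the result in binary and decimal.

Mask = 1 << 1 = 0000000000000010
Bit 1 of A is 1; XOR with the mask flips it to 0.
  0101011111111011
^ 0000000000000010
------------------
  0101011111111001

Answer: 0101011111111001 (22521)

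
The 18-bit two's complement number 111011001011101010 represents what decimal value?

MSB is 1, so the value is negative. Find the magnitude:
1. Invert bits:  000100110100010101
2. Add 1:        000100110100010110  = 19734
3. Apply sign:   -19734

Answer: -19734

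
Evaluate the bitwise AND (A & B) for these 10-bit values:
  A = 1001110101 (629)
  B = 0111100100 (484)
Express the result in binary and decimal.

Apply & to each column (1 only where both bits are 1):
  1001110101
& 0111100100
------------
  0001100100

Answer: 0001100100 (100)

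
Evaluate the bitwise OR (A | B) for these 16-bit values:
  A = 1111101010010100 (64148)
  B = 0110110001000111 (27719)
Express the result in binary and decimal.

Apply | to each column (1 where either bit is 1):
  1111101010010100
| 0110110001000111
------------------
  1111111011010111

Answer: 1111111011010111 (65239)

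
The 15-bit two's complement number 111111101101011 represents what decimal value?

MSB is 1, so the value is negative. Find the magnitude:
1. Invert bits:  000000010010100
2. Add 1:        000000010010101  = 149
3. Apply sign:   -149

Answer: -149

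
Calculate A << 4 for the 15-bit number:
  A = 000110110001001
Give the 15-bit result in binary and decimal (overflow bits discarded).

Shift left by 4: drop the top 4 bit(s), append 4 zero(s) on the right.
  000110110001001  ->  discard [0001], keep [10110001001], append 0000
= 101100010010000

Answer: 101100010010000 (22672)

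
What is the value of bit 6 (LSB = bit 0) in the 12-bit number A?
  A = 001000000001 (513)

Bit 6 is the 7th from the right.
  001000000001
       ^
That bit is 0.

Answer: 0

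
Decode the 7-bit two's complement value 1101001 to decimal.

MSB is 1, so the value is negative. Find the magnitude:
1. Invert bits:  0010110
2. Add 1:        0010111  = 23
3. Apply sign:   -23

Answer: -23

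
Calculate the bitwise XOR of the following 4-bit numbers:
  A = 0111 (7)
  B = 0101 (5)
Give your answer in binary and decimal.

Apply ^ to each column (1 where bits differ):
  0111
^ 0101
------
  0010

Answer: 0010 (2)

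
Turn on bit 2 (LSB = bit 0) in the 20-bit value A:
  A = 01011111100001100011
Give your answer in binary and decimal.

Mask = 1 << 2 = 00000000000000000100
Bit 2 of A is 0, so OR-ing with the mask flips it to 1.
  01011111100001100011
| 00000000000000000100
----------------------
  01011111100001100111

Answer: 01011111100001100111 (391271)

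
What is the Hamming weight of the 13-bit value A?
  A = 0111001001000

0111001001000
1-bits at positions (from bit 0 = LSB): 3, 6, 9, 10, 11
Count = 5

Answer: 5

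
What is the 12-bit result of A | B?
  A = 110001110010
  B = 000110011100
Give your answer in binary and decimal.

Apply | to each column (1 where either bit is 1):
  110001110010
| 000110011100
--------------
  110111111110

Answer: 110111111110 (3582)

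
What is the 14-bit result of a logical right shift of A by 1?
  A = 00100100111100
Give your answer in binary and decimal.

Logical shift right by 1: drop the bottom 1 bit(s), prepend 1 zero(s) on the left.
  00100100111100  ->  keep [0010010011110], discard [0], prepend 0
= 00010010011110

Answer: 00010010011110 (1182)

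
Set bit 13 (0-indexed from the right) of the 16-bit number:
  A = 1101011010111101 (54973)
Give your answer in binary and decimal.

Mask = 1 << 13 = 0010000000000000
Bit 13 of A is 0, so OR-ing with the mask flips it to 1.
  1101011010111101
| 0010000000000000
------------------
  1111011010111101

Answer: 1111011010111101 (63165)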